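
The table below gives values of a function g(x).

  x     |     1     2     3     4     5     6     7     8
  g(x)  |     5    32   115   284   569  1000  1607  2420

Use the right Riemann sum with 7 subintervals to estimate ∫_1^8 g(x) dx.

Δx = 1.
Sum = 1·[32 + 115 + 284 + 569 + 1000 + 1607 + 2420] = 6027.

6027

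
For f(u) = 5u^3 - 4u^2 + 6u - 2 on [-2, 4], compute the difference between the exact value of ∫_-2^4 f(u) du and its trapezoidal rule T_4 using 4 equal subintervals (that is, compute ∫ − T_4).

-24.75

Exact integral: ∫_-2^4 f(u) du = 228.
T_4 = 252.75.
Error = 228 − 252.75 = -24.75.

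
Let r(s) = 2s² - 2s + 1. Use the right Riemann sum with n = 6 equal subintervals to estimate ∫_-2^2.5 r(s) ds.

17.15625

Δs = (2.5 − (-2))/6 = 0.75.
Right endpoints: -1.25, -0.5, 0.25, 1, 1.75, 2.5.
r(-1.25) = 6.625, r(-0.5) = 2.5, r(0.25) = 0.625, r(1) = 1, r(1.75) = 3.625, r(2.5) = 8.5.
Sum = Δs · [r(-1.25) + r(-0.5) + r(0.25) + ...].
Sum = 17.15625.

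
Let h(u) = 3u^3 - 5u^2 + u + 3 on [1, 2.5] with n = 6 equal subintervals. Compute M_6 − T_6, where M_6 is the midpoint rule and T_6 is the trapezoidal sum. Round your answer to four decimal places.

M_6 ≈ 11.212891.
T_6 = 11.46484375.
M_6 − T_6 ≈ -0.2520.

-0.2520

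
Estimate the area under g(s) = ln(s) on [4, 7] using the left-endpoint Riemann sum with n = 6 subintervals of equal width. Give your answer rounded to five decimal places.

Δs = (7 − 4)/6 = 0.5.
Left endpoints: 4, 4.5, 5, 5.5, 6, 6.5.
g(4) ≈ 1.38629, g(4.5) ≈ 1.50408, g(5) ≈ 1.60944, g(5.5) ≈ 1.70475, g(6) ≈ 1.79176, g(6.5) ≈ 1.87180.
Sum = Δs · [g(4) + g(4.5) + g(5) + ...].
Sum ≈ 4.93406.

4.93406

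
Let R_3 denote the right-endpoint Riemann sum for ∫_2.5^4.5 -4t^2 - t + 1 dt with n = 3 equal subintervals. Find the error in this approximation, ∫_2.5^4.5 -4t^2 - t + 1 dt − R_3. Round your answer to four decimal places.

19.9259

Exact integral: ∫_2.5^4.5 f(t) dt ≈ -105.666667.
R_3 ≈ -125.592593.
Error ≈ -105.666667 − (-125.592593) ≈ 19.9259.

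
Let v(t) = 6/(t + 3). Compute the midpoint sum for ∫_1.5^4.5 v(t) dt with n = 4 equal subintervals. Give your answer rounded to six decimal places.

3.060538

Δt = (4.5 − 1.5)/4 = 0.75.
Midpoints: 1.875, 2.625, 3.375, 4.125.
v(1.875) = 16/13, v(2.625) = 16/15, v(3.375) = 16/17, v(4.125) = 16/19.
Sum = Δt · [v(1.875) + v(2.625) + v(3.375) + v(4.125)].
Sum ≈ 3.060538.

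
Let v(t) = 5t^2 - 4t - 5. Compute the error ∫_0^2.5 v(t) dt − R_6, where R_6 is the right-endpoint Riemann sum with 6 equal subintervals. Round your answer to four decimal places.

-4.7888

Exact integral: ∫_0^2.5 v(t) dt ≈ 1.041667.
R_6 ≈ 5.830440.
Error ≈ 1.041667 − 5.830440 ≈ -4.7888.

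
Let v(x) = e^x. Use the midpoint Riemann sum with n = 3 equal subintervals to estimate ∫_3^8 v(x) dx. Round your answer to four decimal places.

2644.0454

Δx = (8 − 3)/3 = 5/3.
Midpoints: 23/6, 5.5, 43/6.
v(23/6) ≈ 46.2163, v(5.5) ≈ 244.6919, v(43/6) ≈ 1295.5190.
Sum = Δx · [v(23/6) + v(5.5) + v(43/6)].
Sum ≈ 2644.0454.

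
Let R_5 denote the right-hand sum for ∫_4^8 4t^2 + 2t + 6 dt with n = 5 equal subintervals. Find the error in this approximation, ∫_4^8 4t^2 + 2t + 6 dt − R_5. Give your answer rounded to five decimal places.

-81.70667

Exact integral: ∫_4^8 f(t) dt ≈ 669.3333333.
R_5 = 751.04.
Error ≈ 669.3333333 − 751.04 ≈ -81.70667.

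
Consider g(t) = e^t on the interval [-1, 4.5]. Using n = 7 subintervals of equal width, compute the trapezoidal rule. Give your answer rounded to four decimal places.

94.2145

Δt = (4.5 − (-1))/7 = 11/14.
g(-1) ≈ 0.3679, g(-3/14) ≈ 0.8071, g(4/7) ≈ 1.7708, g(19/14) ≈ 3.8851, g(15/7) ≈ 8.5238, g(41/14) ≈ 18.7009, g(26/7) ≈ 41.0293, g(4.5) ≈ 90.0171.
T_7 = (Δt/2)·[g(t_0) + 2g(t_1) + ... + 2g(t_{6}) + g(t_7)].
Sum ≈ 94.2145.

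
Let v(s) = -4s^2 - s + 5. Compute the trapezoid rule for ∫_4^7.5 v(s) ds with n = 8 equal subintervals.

-480.23828125

Δs = (7.5 − 4)/8 = 0.4375.
v(4) = -63, v(4.4375) = -78.203125, v(4.875) = -94.9375, v(5.3125) = -113.203125, v(5.75) = -133, v(6.1875) = -154.328125, v(6.625) = -177.1875, v(7.0625) = -201.578125, v(7.5) = -227.5.
T_8 = (Δs/2)·[v(s_0) + 2v(s_1) + ... + 2v(s_{7}) + v(s_8)].
Sum = -480.23828125.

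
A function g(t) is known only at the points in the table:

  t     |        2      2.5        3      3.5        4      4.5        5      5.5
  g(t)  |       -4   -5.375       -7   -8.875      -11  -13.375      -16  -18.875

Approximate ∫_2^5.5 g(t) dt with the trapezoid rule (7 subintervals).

-36.53125

Δt = 0.5.
T_7 = (0.5/2)·[(-4) + 2·(-5.375) + 2·(-7) + 2·(-8.875) + 2·(-11) + 2·(-13.375) + 2·(-16) + (-18.875)] = -36.53125.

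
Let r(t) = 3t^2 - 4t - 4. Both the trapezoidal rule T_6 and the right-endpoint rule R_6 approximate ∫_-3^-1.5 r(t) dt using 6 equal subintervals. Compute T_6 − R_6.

T_6 = 31.171875.
R_6 = 27.890625.
T_6 − R_6 = 3.28125.

3.28125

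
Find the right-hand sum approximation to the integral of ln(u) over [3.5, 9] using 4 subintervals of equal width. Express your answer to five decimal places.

Δu = (9 − 3.5)/4 = 1.375.
Right endpoints: 4.875, 6.25, 7.625, 9.
f(4.875) ≈ 1.58412, f(6.25) ≈ 1.83258, f(7.625) ≈ 2.03143, f(9) ≈ 2.19722.
Sum = Δu · [f(4.875) + f(6.25) + f(7.625) + f(9)].
Sum ≈ 10.51237.

10.51237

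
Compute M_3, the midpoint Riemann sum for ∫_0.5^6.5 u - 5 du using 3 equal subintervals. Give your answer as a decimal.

Δu = (6.5 − 0.5)/3 = 2.
Midpoints: 1.5, 3.5, 5.5.
f(1.5) = -3.5, f(3.5) = -1.5, f(5.5) = 0.5.
Sum = Δu · [f(1.5) + f(3.5) + f(5.5)].
Sum = -9.

-9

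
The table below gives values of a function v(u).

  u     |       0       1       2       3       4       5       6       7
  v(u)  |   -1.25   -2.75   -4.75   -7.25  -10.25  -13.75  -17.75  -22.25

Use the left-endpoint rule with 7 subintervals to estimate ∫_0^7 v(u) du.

Δu = 1.
Sum = 1·[(-1.25) + (-2.75) + (-4.75) + (-7.25) + (-10.25) + (-13.75) + (-17.75)] = -57.75.

-57.75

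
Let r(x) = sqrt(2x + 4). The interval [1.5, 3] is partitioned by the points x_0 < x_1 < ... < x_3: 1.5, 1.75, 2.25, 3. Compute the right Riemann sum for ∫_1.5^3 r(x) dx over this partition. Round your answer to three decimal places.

4.514

Subinterval widths: 0.25, 0.5, 0.75.
Right endpoints: 1.75, 2.25, 3.
r(1.75) ≈ 2.739, r(2.25) ≈ 2.915, r(3) ≈ 3.162.
Sum = Σ Δx_i · r(x_i).
Sum ≈ 4.514.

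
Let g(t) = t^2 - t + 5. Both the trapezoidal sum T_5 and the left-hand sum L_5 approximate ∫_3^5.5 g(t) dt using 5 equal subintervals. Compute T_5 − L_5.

T_5 = 48.4375.
L_5 = 43.75.
T_5 − L_5 = 4.6875.

4.6875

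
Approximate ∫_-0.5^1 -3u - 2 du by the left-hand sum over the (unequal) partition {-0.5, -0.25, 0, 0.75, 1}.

Subinterval widths: 0.25, 0.25, 0.75, 0.25.
Left endpoints: -0.5, -0.25, 0, 0.75.
f(-0.5) = -0.5, f(-0.25) = -1.25, f(0) = -2, f(0.75) = -4.25.
Sum = Σ Δu_i · f(u_i).
Sum = -3.

-3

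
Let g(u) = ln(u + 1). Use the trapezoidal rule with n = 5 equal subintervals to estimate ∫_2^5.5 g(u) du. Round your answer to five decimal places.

Δu = (5.5 − 2)/5 = 0.7.
g(2) ≈ 1.09861, g(2.7) ≈ 1.30833, g(3.4) ≈ 1.48160, g(4.1) ≈ 1.62924, g(4.8) ≈ 1.75786, g(5.5) ≈ 1.87180.
T_5 = (Δu/2)·[g(u_0) + 2g(u_1) + ... + 2g(u_{4}) + g(u_5)].
Sum ≈ 5.36357.

5.36357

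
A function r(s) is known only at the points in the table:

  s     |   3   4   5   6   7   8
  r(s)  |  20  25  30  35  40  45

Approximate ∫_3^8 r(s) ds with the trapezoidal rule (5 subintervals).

Δs = 1.
T_5 = (1/2)·[20 + 2·25 + 2·30 + 2·35 + 2·40 + 45] = 162.5.

162.5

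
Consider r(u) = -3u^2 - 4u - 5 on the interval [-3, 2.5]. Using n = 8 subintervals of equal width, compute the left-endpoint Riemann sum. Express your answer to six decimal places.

Δu = (2.5 − (-3))/8 = 0.6875.
Left endpoints: -3, -2.3125, -1.625, -0.9375, -0.25, 0.4375, 1.125, 1.8125.
r(-3) = -20, r(-2.3125) = -11.79296875, r(-1.625) = -6.421875, r(-0.9375) = -3.88671875, r(-0.25) = -4.1875, r(0.4375) = -7.32421875, r(1.125) = -13.296875, r(1.8125) = -22.10546875.
Sum = Δu · [r(-3) + r(-2.3125) + r(-1.625) + ...].
Sum ≈ -61.198242.

-61.198242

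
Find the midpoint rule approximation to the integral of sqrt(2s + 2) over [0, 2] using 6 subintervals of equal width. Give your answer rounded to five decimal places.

3.95755

Δs = (2 − 0)/6 = 1/3.
Midpoints: 1/6, 0.5, 5/6, 7/6, 1.5, 11/6.
f(1/6) ≈ 1.52753, f(0.5) ≈ 1.73205, f(5/6) ≈ 1.91485, f(7/6) ≈ 2.08167, f(1.5) ≈ 2.23607, f(11/6) ≈ 2.38048.
Sum = Δs · [f(1/6) + f(0.5) + f(5/6) + ...].
Sum ≈ 3.95755.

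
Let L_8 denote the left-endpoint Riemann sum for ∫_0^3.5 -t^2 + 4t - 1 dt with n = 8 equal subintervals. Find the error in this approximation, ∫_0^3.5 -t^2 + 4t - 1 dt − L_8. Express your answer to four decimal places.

Exact integral: ∫_0^3.5 f(t) dt ≈ 6.708333.
L_8 ≈ 6.213867.
Error ≈ 6.708333 − 6.213867 ≈ 0.4945.

0.4945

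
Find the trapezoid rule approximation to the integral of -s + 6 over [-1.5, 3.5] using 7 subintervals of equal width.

Δs = (3.5 − (-1.5))/7 = 5/7.
f(-1.5) = 7.5, f(-11/14) = 95/14, f(-1/14) = 85/14, f(9/14) = 75/14, f(19/14) = 65/14, f(29/14) = 55/14, f(39/14) = 45/14, f(3.5) = 2.5.
T_7 = (Δs/2)·[f(s_0) + 2f(s_1) + ... + 2f(s_{6}) + f(s_7)].
Sum = 25.

25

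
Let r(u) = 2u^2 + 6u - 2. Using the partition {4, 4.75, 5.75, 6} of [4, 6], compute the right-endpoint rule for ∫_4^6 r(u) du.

Subinterval widths: 0.75, 1, 0.25.
Right endpoints: 4.75, 5.75, 6.
r(4.75) = 71.625, r(5.75) = 98.625, r(6) = 106.
Sum = Σ Δu_i · r(u_i).
Sum = 178.84375.

178.84375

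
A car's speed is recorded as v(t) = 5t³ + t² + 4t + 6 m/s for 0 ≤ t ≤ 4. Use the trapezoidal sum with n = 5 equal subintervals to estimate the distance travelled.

Δt = (4 − 0)/5 = 0.8.
v(0) = 6, v(0.8) = 12.4, v(1.6) = 35.44, v(2.4) = 90.48, v(3.2) = 192.88, v(4) = 358.
T_5 = (Δt/2)·[v(t_0) + 2v(t_1) + ... + 2v(t_{4}) + v(t_5)].
Sum = 410.56.

410.56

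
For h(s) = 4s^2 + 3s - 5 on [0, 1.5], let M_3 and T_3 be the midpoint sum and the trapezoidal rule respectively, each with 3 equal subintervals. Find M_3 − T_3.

M_3 = 0.25.
T_3 = 0.625.
M_3 − T_3 = -0.375.

-0.375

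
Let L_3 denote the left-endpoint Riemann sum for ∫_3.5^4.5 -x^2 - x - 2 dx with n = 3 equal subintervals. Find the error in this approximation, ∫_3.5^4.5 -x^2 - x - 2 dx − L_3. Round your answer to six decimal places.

-1.481481

Exact integral: ∫_3.5^4.5 f(x) dx ≈ -22.08333333.
L_3 ≈ -20.60185185.
Error ≈ -22.08333333 − (-20.60185185) ≈ -1.481481.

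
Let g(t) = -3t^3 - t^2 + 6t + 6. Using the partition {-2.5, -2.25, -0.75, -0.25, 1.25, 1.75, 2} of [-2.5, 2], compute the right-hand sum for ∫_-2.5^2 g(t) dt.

Subinterval widths: 0.25, 1.5, 0.5, 1.5, 0.5, 0.25.
Right endpoints: -2.25, -0.75, -0.25, 1.25, 1.75, 2.
g(-2.25) = 21.609375, g(-0.75) = 2.203125, g(-0.25) = 4.484375, g(1.25) = 6.078125, g(1.75) = -2.640625, g(2) = -10.
Sum = Σ Δt_i · g(t_i).
Sum = 16.24609375.

16.24609375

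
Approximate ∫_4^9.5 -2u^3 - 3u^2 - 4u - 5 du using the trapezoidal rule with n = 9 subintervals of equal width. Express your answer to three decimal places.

-4928.798

Δu = (9.5 − 4)/9 = 11/18.
f(4) = -197, f(83/18) = -413077/1458, f(47/9) = -286162/729, f(35/6) = -14240/27, f(58/9) = -503489/729, f(127/18) = -1290371/1458, f(23/3) = -30058/27, f(149/18) = -1004627/729, f(80/9) = -1226365/729, f(9.5) = -2028.5.
T_9 = (Δu/2)·[f(u_0) + 2f(u_1) + ... + 2f(u_{8}) + f(u_9)].
Sum ≈ -4928.798.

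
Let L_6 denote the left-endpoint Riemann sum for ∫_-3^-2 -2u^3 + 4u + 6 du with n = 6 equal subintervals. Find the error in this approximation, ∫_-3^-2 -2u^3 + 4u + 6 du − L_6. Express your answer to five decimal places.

-2.90278

Exact integral: ∫_-3^-2 f(u) du = 28.5.
L_6 ≈ 31.4027778.
Error ≈ 28.5 − 31.4027778 ≈ -2.90278.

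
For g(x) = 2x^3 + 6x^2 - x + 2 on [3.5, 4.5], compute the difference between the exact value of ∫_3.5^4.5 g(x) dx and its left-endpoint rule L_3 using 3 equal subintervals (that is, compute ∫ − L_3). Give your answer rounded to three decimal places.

23.361

Exact integral: ∫_3.5^4.5 g(x) dx = 224.5.
L_3 ≈ 201.13889.
Error ≈ 224.5 − 201.13889 ≈ 23.361.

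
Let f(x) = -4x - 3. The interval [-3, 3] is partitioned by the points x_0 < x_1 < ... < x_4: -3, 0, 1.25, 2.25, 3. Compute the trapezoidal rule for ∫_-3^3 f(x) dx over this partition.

-18

Subinterval widths: 3, 1.25, 1, 0.75.
f(-3) = 9, f(0) = -3, f(1.25) = -8, f(2.25) = -12, f(3) = -15.
On each subinterval the trapezoid contributes (Δx_i/2)·[f(x_{i-1}) + f(x_i)].
Sum = -18.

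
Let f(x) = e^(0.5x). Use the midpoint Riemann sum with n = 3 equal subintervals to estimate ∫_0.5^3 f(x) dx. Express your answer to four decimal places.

Δx = (3 − 0.5)/3 = 5/6.
Midpoints: 11/12, 1.75, 31/12.
f(11/12) ≈ 1.5814, f(1.75) ≈ 2.3989, f(31/12) ≈ 3.6388.
Sum = Δx · [f(11/12) + f(1.75) + f(31/12)].
Sum ≈ 6.3493.

6.3493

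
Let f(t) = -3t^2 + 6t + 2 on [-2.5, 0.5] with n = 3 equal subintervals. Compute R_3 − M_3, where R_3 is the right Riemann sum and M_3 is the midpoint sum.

15.75

R_3 = -11.25.
M_3 = -27.
R_3 − M_3 = 15.75.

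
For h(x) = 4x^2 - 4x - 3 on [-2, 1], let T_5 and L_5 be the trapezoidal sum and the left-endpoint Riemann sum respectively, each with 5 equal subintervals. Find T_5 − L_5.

-7.2

T_5 = 9.72.
L_5 = 16.92.
T_5 − L_5 = -7.2.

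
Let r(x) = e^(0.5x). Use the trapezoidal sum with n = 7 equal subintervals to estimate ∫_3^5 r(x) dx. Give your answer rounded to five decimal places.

Δx = (5 − 3)/7 = 2/7.
r(3) ≈ 4.48169, r(23/7) ≈ 5.16992, r(25/7) ≈ 5.96384, r(27/7) ≈ 6.87968, r(29/7) ≈ 7.93615, r(31/7) ≈ 9.15487, r(33/7) ≈ 10.56073, r(5) ≈ 12.18249.
T_7 = (Δx/2)·[r(x_0) + 2r(x_1) + ... + 2r(x_{6}) + r(x_7)].
Sum ≈ 15.42779.

15.42779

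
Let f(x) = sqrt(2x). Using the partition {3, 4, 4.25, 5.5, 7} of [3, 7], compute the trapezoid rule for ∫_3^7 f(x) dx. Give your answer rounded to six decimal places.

Subinterval widths: 1, 0.25, 1.25, 1.5.
f(3) ≈ 2.449490, f(4) ≈ 2.828427, f(4.25) ≈ 2.915476, f(5.5) ≈ 3.316625, f(7) ≈ 3.741657.
On each subinterval the trapezoid contributes (Δx_i/2)·[f(x_{i-1}) + f(x_i)].
Sum ≈ 12.545721.

12.545721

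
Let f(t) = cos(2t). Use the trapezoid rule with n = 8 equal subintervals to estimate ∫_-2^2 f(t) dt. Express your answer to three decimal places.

Δt = (2 − (-2))/8 = 0.5.
f(-2) ≈ -0.654, f(-1.5) ≈ -0.990, f(-1) ≈ -0.416, f(-0.5) ≈ 0.540, f(0) ≈ 1.000, f(0.5) ≈ 0.540, f(1) ≈ -0.416, f(1.5) ≈ -0.990, f(2) ≈ -0.654.
T_8 = (Δt/2)·[f(t_0) + 2f(t_1) + ... + 2f(t_{7}) + f(t_8)].
Sum ≈ -0.693.

-0.693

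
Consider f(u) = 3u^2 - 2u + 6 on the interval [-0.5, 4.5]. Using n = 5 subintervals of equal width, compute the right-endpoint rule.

128.75

Δu = (4.5 − (-0.5))/5 = 1.
Right endpoints: 0.5, 1.5, 2.5, 3.5, 4.5.
f(0.5) = 5.75, f(1.5) = 9.75, f(2.5) = 19.75, f(3.5) = 35.75, f(4.5) = 57.75.
Sum = Δu · [f(0.5) + f(1.5) + f(2.5) + f(3.5) + f(4.5)].
Sum = 128.75.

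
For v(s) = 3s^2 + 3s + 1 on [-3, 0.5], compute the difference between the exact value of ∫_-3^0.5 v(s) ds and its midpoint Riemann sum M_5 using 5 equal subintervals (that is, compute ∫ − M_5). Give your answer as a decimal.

0.42875

Exact integral: ∫_-3^0.5 v(s) ds = 17.5.
M_5 = 17.07125.
Error = 17.5 − 17.07125 = 0.42875.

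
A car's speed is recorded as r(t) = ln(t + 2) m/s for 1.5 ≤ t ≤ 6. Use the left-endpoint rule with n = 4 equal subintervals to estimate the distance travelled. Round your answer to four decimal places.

Δt = (6 − 1.5)/4 = 1.125.
Left endpoints: 1.5, 2.625, 3.75, 4.875.
r(1.5) ≈ 1.2528, r(2.625) ≈ 1.5315, r(3.75) ≈ 1.7492, r(4.875) ≈ 1.9279.
Sum = Δt · [r(1.5) + r(2.625) + r(3.75) + r(4.875)].
Sum ≈ 7.2690.

7.2690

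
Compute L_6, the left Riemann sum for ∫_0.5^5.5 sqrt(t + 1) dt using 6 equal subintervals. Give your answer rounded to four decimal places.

Δt = (5.5 − 0.5)/6 = 5/6.
Left endpoints: 0.5, 4/3, 13/6, 3, 23/6, 14/3.
f(0.5) ≈ 1.2247, f(4/3) ≈ 1.5275, f(13/6) ≈ 1.7795, f(3) ≈ 2.0000, f(23/6) ≈ 2.1985, f(14/3) ≈ 2.3805.
Sum = Δt · [f(0.5) + f(4/3) + f(13/6) + ...].
Sum ≈ 9.2590.

9.2590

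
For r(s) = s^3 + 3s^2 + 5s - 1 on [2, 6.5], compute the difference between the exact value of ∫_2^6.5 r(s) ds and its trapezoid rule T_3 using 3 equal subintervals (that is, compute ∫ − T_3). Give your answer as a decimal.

Exact integral: ∫_2^6.5 r(s) ds = 800.015625.
T_3 = 826.59375.
Error = 800.015625 − 826.59375 = -26.578125.

-26.578125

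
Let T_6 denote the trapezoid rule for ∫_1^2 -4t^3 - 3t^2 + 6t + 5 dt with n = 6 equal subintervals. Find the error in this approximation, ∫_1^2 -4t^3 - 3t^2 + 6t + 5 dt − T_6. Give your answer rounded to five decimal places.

Exact integral: ∫_1^2 f(t) dt = -8.
T_6 ≈ -8.0972222.
Error ≈ -8 − (-8.0972222) ≈ 0.09722.

0.09722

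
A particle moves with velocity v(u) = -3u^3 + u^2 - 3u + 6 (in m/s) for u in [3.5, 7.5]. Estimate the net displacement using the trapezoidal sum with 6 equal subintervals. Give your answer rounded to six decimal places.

Δu = (7.5 − 3.5)/6 = 2/3.
v(3.5) = -120.875, v(25/6) = -14843/72, v(29/6) = -323.875, v(5.5) = -479.375, v(37/6) = -48815/72, v(41/6) = -22201/24, v(7.5) = -1225.875.
T_6 = (Δu/2)·[v(u_0) + 2v(u_1) + ... + 2v(u_{5}) + v(u_6)].
Sum ≈ -2190.537037.

-2190.537037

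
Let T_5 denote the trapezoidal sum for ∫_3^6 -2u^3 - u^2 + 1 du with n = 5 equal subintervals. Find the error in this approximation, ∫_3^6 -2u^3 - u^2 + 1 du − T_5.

5.04

Exact integral: ∫_3^6 f(u) du = -667.5.
T_5 = -672.54.
Error = -667.5 − (-672.54) = 5.04.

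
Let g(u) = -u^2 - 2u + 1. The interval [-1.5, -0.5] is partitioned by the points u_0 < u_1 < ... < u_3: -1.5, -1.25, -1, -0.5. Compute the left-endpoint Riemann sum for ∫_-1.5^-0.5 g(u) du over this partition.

1.921875

Subinterval widths: 0.25, 0.25, 0.5.
Left endpoints: -1.5, -1.25, -1.
g(-1.5) = 1.75, g(-1.25) = 1.9375, g(-1) = 2.
Sum = Σ Δu_i · g(u_i).
Sum = 1.921875.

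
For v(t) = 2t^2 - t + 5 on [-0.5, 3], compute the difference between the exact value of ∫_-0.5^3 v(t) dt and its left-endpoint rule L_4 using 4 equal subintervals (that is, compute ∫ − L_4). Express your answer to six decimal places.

5.231771

Exact integral: ∫_-0.5^3 v(t) dt ≈ 31.20833333.
L_4 = 25.9765625.
Error ≈ 31.20833333 − 25.9765625 ≈ 5.231771.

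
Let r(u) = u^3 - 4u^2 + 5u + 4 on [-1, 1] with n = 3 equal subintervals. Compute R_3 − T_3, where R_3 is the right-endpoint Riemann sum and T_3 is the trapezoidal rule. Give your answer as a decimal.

R_3 ≈ 8.7407407.
T_3 ≈ 4.7407407.
R_3 − T_3 = 4.

4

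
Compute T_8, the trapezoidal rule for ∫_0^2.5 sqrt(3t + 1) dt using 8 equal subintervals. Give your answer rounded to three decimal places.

Δt = (2.5 − 0)/8 = 0.3125.
f(0) ≈ 1.000, f(0.3125) ≈ 1.392, f(0.625) ≈ 1.696, f(0.9375) ≈ 1.953, f(1.25) ≈ 2.179, f(1.5625) ≈ 2.385, f(1.875) ≈ 2.574, f(2.1875) ≈ 2.750, f(2.5) ≈ 2.915.
T_8 = (Δt/2)·[f(t_0) + 2f(t_1) + ... + 2f(t_{7}) + f(t_8)].
Sum ≈ 5.277.

5.277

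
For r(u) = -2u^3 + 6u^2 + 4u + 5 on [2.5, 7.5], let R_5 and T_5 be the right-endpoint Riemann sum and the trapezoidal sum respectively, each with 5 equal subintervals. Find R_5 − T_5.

-246.25

R_5 = -891.25.
T_5 = -645.
R_5 − T_5 = -246.25.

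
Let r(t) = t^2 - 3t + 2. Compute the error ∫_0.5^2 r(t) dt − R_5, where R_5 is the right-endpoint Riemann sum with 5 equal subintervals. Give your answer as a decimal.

0.09

Exact integral: ∫_0.5^2 r(t) dt = 0.
R_5 = -0.09.
Error = 0 − (-0.09) = 0.09.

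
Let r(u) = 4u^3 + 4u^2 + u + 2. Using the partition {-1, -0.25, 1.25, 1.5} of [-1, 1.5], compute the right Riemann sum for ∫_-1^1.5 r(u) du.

Subinterval widths: 0.75, 1.5, 0.25.
Right endpoints: -0.25, 1.25, 1.5.
r(-0.25) = 1.9375, r(1.25) = 17.3125, r(1.5) = 26.
Sum = Σ Δu_i · r(u_i).
Sum = 33.921875.

33.921875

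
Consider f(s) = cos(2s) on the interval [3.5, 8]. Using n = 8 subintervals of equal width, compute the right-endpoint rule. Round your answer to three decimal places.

-0.903

Δs = (8 − 3.5)/8 = 0.5625.
Right endpoints: 4.0625, 4.625, 5.1875, 5.75, 6.3125, 6.875, 7.4375, 8.
f(4.0625) ≈ -0.268, f(4.625) ≈ -0.985, f(5.1875) ≈ -0.582, f(5.75) ≈ 0.483, f(6.3125) ≈ 0.998, f(6.875) ≈ 0.378, f(7.4375) ≈ -0.673, f(8) ≈ -0.958.
Sum = Δs · [f(4.0625) + f(4.625) + f(5.1875) + ...].
Sum ≈ -0.903.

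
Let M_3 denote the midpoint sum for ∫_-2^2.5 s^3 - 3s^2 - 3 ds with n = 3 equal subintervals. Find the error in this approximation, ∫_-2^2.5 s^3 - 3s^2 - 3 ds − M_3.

-1.8984375

Exact integral: ∫_-2^2.5 f(s) ds = -31.359375.
M_3 = -29.4609375.
Error = -31.359375 − (-29.4609375) = -1.8984375.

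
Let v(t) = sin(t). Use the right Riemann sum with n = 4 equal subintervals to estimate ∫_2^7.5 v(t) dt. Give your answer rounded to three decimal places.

-0.619

Δt = (7.5 − 2)/4 = 1.375.
Right endpoints: 3.375, 4.75, 6.125, 7.5.
v(3.375) ≈ -0.231, v(4.75) ≈ -0.999, v(6.125) ≈ -0.158, v(7.5) ≈ 0.938.
Sum = Δt · [v(3.375) + v(4.75) + v(6.125) + v(7.5)].
Sum ≈ -0.619.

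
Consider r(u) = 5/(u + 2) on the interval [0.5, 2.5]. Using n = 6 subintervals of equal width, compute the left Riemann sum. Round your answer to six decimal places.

Δu = (2.5 − 0.5)/6 = 1/3.
Left endpoints: 0.5, 5/6, 7/6, 1.5, 11/6, 13/6.
r(0.5) = 2, r(5/6) = 30/17, r(7/6) = 30/19, r(1.5) = 10/7, r(11/6) = 30/23, r(13/6) = 1.2.
Sum = Δu · [r(0.5) + r(5/6) + r(7/6) + ...].
Sum ≈ 3.092191.

3.092191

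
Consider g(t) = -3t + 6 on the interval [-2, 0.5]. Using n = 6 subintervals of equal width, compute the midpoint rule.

Δt = (0.5 − (-2))/6 = 5/12.
Midpoints: -43/24, -1.375, -23/24, -13/24, -0.125, 7/24.
g(-43/24) = 11.375, g(-1.375) = 10.125, g(-23/24) = 8.875, g(-13/24) = 7.625, g(-0.125) = 6.375, g(7/24) = 5.125.
Sum = Δt · [g(-43/24) + g(-1.375) + g(-23/24) + ...].
Sum = 20.625.

20.625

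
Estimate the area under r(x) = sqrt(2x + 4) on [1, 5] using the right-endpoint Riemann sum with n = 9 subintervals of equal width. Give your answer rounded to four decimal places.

12.8469

Δx = (5 − 1)/9 = 4/9.
Right endpoints: 13/9, 17/9, 7/3, 25/9, 29/9, 11/3, 37/9, 41/9, 5.
r(13/9) ≈ 2.6247, r(17/9) ≈ 2.7889, r(7/3) ≈ 2.9439, r(25/9) ≈ 3.0912, r(29/9) ≈ 3.2318, r(11/3) ≈ 3.3665, r(37/9) ≈ 3.4960, r(41/9) ≈ 3.6209, r(5) ≈ 3.7417.
Sum = Δx · [r(13/9) + r(17/9) + r(7/3) + ...].
Sum ≈ 12.8469.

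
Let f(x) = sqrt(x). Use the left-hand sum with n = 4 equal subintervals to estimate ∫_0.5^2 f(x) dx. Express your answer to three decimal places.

Δx = (2 − 0.5)/4 = 0.375.
Left endpoints: 0.5, 0.875, 1.25, 1.625.
f(0.5) ≈ 0.707, f(0.875) ≈ 0.935, f(1.25) ≈ 1.118, f(1.625) ≈ 1.275.
Sum = Δx · [f(0.5) + f(0.875) + f(1.25) + f(1.625)].
Sum ≈ 1.513.

1.513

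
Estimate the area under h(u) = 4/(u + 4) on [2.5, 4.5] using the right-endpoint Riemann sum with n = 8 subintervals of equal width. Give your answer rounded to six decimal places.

1.055161

Δu = (4.5 − 2.5)/8 = 0.25.
Right endpoints: 2.75, 3, 3.25, 3.5, 3.75, 4, 4.25, 4.5.
h(2.75) = 16/27, h(3) = 4/7, h(3.25) = 16/29, h(3.5) = 8/15, h(3.75) = 16/31, h(4) = 0.5, h(4.25) = 16/33, h(4.5) = 8/17.
Sum = Δu · [h(2.75) + h(3) + h(3.25) + ...].
Sum ≈ 1.055161.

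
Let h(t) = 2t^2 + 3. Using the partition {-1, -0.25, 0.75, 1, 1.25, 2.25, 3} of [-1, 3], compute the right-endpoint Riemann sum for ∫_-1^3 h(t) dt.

Subinterval widths: 0.75, 1, 0.25, 0.25, 1, 0.75.
Right endpoints: -0.25, 0.75, 1, 1.25, 2.25, 3.
h(-0.25) = 3.125, h(0.75) = 4.125, h(1) = 5, h(1.25) = 6.125, h(2.25) = 13.125, h(3) = 21.
Sum = Σ Δt_i · h(t_i).
Sum = 38.125.

38.125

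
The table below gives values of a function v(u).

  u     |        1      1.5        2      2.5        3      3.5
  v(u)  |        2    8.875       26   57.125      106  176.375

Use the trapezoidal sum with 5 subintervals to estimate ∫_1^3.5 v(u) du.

143.59375

Δu = 0.5.
T_5 = (0.5/2)·[2 + 2·8.875 + 2·26 + 2·57.125 + 2·106 + 176.375] = 143.59375.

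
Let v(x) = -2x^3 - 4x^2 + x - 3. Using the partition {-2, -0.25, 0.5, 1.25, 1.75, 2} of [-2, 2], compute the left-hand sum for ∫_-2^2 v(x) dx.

Subinterval widths: 1.75, 0.75, 0.75, 0.5, 0.25.
Left endpoints: -2, -0.25, 0.5, 1.25, 1.75.
v(-2) = -5, v(-0.25) = -3.46875, v(0.5) = -3.75, v(1.25) = -11.90625, v(1.75) = -24.21875.
Sum = Σ Δx_i · v(x_i).
Sum = -26.171875.

-26.171875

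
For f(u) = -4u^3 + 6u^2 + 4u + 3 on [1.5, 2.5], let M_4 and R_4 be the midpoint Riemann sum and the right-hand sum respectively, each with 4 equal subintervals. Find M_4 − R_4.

M_4 = 1.59375.
R_4 = -1.3125.
M_4 − R_4 = 2.90625.

2.90625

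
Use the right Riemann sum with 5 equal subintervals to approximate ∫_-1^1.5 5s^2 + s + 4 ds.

Δs = (1.5 − (-1))/5 = 0.5.
Right endpoints: -0.5, 0, 0.5, 1, 1.5.
f(-0.5) = 4.75, f(0) = 4, f(0.5) = 5.75, f(1) = 10, f(1.5) = 16.75.
Sum = Δs · [f(-0.5) + f(0) + f(0.5) + f(1) + f(1.5)].
Sum = 20.625.

20.625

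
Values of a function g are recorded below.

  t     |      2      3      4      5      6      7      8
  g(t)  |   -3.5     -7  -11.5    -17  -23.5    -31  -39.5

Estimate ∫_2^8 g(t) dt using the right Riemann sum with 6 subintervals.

-129.5

Δt = 1.
Sum = 1·[(-7) + (-11.5) + (-17) + (-23.5) + (-31) + (-39.5)] = -129.5.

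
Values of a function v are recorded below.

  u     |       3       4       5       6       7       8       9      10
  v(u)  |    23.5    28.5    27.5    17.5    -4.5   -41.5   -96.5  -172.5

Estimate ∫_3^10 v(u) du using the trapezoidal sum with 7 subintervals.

Δu = 1.
T_7 = (1/2)·[23.5 + 2·28.5 + 2·27.5 + 2·17.5 + 2·(-4.5) + 2·(-41.5) + 2·(-96.5) + (-172.5)] = -143.5.

-143.5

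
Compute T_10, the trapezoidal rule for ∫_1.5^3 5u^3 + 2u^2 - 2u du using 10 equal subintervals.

104.12296875

Δu = (3 − 1.5)/10 = 0.15.
f(1.5) = 18.375, f(1.65) = 24.605625, f(1.8) = 32.04, f(1.95) = 40.779375, f(2.1) = 50.925, f(2.25) = 62.578125, f(2.4) = 75.84, f(2.55) = 90.811875, f(2.7) = 107.595, f(2.85) = 126.290625, f(3) = 147.
T_10 = (Δu/2)·[f(u_0) + 2f(u_1) + ... + 2f(u_{9}) + f(u_10)].
Sum = 104.12296875.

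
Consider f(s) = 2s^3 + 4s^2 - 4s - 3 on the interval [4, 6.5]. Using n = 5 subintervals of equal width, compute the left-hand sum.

860

Δs = (6.5 − 4)/5 = 0.5.
Left endpoints: 4, 4.5, 5, 5.5, 6.
f(4) = 173, f(4.5) = 242.25, f(5) = 327, f(5.5) = 428.75, f(6) = 549.
Sum = Δs · [f(4) + f(4.5) + f(5) + f(5.5) + f(6)].
Sum = 860.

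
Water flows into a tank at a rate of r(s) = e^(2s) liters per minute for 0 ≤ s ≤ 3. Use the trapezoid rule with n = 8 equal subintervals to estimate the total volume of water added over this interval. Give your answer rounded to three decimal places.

Δs = (3 − 0)/8 = 0.375.
r(0) ≈ 1.000, r(0.375) ≈ 2.117, r(0.75) ≈ 4.482, r(1.125) ≈ 9.488, r(1.5) ≈ 20.086, r(1.875) ≈ 42.521, r(2.25) ≈ 90.017, r(2.625) ≈ 190.566, r(3) ≈ 403.429.
T_8 = (Δs/2)·[r(s_0) + 2r(s_1) + ... + 2r(s_{7}) + r(s_8)].
Sum ≈ 210.559.

210.559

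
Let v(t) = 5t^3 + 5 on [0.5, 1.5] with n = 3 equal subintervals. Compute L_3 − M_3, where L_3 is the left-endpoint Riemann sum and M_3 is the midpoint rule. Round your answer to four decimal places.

-2.2917

L_3 ≈ 8.819444.
M_3 ≈ 11.111111.
L_3 − M_3 ≈ -2.2917.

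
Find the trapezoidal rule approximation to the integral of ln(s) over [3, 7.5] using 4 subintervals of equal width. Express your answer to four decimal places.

Δs = (7.5 − 3)/4 = 1.125.
f(3) ≈ 1.0986, f(4.125) ≈ 1.4171, f(5.25) ≈ 1.6582, f(6.375) ≈ 1.8524, f(7.5) ≈ 2.0149.
T_4 = (Δs/2)·[f(s_0) + 2f(s_1) + 2f(s_2) + 2f(s_3) + f(s_4)].
Sum ≈ 7.2950.

7.2950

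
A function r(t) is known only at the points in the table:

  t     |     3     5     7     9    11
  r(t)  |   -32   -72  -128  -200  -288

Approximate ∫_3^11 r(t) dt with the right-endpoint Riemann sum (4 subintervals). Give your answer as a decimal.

-1376

Δt = 2.
Sum = 2·[(-72) + (-128) + (-200) + (-288)] = -1376.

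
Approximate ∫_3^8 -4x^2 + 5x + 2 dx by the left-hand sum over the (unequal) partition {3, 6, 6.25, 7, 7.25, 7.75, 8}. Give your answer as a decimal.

-352.875

Subinterval widths: 3, 0.25, 0.75, 0.25, 0.5, 0.25.
Left endpoints: 3, 6, 6.25, 7, 7.25, 7.75.
f(3) = -19, f(6) = -112, f(6.25) = -123, f(7) = -159, f(7.25) = -172, f(7.75) = -199.5.
Sum = Σ Δx_i · f(x_i).
Sum = -352.875.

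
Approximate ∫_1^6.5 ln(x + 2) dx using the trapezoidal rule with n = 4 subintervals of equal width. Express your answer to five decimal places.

9.36108

Δx = (6.5 − 1)/4 = 1.375.
f(1) ≈ 1.09861, f(2.375) ≈ 1.47591, f(3.75) ≈ 1.74920, f(5.125) ≈ 1.96361, f(6.5) ≈ 2.14007.
T_4 = (Δx/2)·[f(x_0) + 2f(x_1) + 2f(x_2) + 2f(x_3) + f(x_4)].
Sum ≈ 9.36108.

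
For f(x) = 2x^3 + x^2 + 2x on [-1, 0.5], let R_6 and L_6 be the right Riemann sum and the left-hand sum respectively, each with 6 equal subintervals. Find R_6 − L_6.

1.125

R_6 = -0.2890625.
L_6 = -1.4140625.
R_6 − L_6 = 1.125.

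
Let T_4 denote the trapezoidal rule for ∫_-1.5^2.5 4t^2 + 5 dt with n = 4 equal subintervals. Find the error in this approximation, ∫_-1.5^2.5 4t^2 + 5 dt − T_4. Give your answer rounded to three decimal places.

Exact integral: ∫_-1.5^2.5 f(t) dt ≈ 45.33333.
T_4 = 48.
Error ≈ 45.33333 − 48 ≈ -2.667.

-2.667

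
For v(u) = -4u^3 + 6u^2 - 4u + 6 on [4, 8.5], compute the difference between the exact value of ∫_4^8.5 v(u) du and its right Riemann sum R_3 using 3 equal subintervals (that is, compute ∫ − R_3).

1527.1875

Exact integral: ∫_4^8.5 v(u) du = -3949.3125.
R_3 = -5476.5.
Error = -3949.3125 − (-5476.5) = 1527.1875.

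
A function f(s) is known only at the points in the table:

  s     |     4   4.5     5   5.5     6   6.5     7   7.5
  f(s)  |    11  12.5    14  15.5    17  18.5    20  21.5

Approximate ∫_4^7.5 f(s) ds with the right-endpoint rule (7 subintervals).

59.5

Δs = 0.5.
Sum = 0.5·[12.5 + 14 + 15.5 + 17 + 18.5 + 20 + 21.5] = 59.5.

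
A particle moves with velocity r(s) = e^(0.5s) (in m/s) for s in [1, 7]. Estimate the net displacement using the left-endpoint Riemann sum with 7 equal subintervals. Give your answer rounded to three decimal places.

50.408

Δs = (7 − 1)/7 = 6/7.
Left endpoints: 1, 13/7, 19/7, 25/7, 31/7, 37/7, 43/7.
r(1) ≈ 1.649, r(13/7) ≈ 2.531, r(19/7) ≈ 3.885, r(25/7) ≈ 5.964, r(31/7) ≈ 9.155, r(37/7) ≈ 14.053, r(43/7) ≈ 21.573.
Sum = Δs · [r(1) + r(13/7) + r(19/7) + ...].
Sum ≈ 50.408.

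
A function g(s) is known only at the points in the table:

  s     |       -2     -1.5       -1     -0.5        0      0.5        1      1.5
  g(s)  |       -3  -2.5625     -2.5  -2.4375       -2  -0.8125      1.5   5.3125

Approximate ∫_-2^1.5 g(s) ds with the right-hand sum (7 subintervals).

Δs = 0.5.
Sum = 0.5·[(-2.5625) + (-2.5) + (-2.4375) + (-2) + (-0.8125) + 1.5 + 5.3125] = -1.75.

-1.75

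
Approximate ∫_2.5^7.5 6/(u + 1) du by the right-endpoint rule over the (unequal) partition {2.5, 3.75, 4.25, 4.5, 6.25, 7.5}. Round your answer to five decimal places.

4.75373

Subinterval widths: 1.25, 0.5, 0.25, 1.75, 1.25.
Right endpoints: 3.75, 4.25, 4.5, 6.25, 7.5.
f(3.75) = 24/19, f(4.25) = 8/7, f(4.5) = 12/11, f(6.25) = 24/29, f(7.5) = 12/17.
Sum = Σ Δu_i · f(u_i).
Sum ≈ 4.75373.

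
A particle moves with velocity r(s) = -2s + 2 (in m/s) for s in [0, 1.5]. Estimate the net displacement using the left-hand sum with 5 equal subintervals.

1.2

Δs = (1.5 − 0)/5 = 0.3.
Left endpoints: 0, 0.3, 0.6, 0.9, 1.2.
r(0) = 2, r(0.3) = 1.4, r(0.6) = 0.8, r(0.9) = 0.2, r(1.2) = -0.4.
Sum = Δs · [r(0) + r(0.3) + r(0.6) + r(0.9) + r(1.2)].
Sum = 1.2.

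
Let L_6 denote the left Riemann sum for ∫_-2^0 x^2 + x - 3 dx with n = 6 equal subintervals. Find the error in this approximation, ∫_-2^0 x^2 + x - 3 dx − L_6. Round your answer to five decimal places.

-0.37037

Exact integral: ∫_-2^0 f(x) dx ≈ -5.3333333.
L_6 ≈ -4.9629630.
Error ≈ -5.3333333 − (-4.9629630) ≈ -0.37037.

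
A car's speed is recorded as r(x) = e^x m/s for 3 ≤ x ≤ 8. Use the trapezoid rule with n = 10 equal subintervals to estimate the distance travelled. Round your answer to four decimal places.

3022.3018

Δx = (8 − 3)/10 = 0.5.
r(3) ≈ 20.0855, r(3.5) ≈ 33.1155, r(4) ≈ 54.5982, r(4.5) ≈ 90.0171, r(5) ≈ 148.4132, r(5.5) ≈ 244.6919, r(6) ≈ 403.4288, r(6.5) ≈ 665.1416, r(7) ≈ 1096.6332, r(7.5) ≈ 1808.0424, r(8) ≈ 2980.9580.
T_10 = (Δx/2)·[r(x_0) + 2r(x_1) + ... + 2r(x_{9}) + r(x_10)].
Sum ≈ 3022.3018.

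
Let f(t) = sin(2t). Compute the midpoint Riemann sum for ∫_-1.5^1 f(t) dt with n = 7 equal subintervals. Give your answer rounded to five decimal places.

-0.29311

Δt = (1 − (-1.5))/7 = 5/14.
Midpoints: -37/28, -27/28, -17/28, -0.25, 3/28, 13/28, 23/28.
f(-37/28) ≈ -0.47832, f(-27/28) ≈ -0.93668, f(-17/28) ≈ -0.93712, f(-0.25) ≈ -0.47943, f(3/28) ≈ 0.21265, f(13/28) ≈ 0.80077, f(23/28) ≈ 0.99740.
Sum = Δt · [f(-37/28) + f(-27/28) + f(-17/28) + ...].
Sum ≈ -0.29311.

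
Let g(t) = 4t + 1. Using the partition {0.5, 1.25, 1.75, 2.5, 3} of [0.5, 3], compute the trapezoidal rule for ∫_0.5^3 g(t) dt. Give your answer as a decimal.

Subinterval widths: 0.75, 0.5, 0.75, 0.5.
g(0.5) = 3, g(1.25) = 6, g(1.75) = 8, g(2.5) = 11, g(3) = 13.
On each subinterval the trapezoid contributes (Δt_i/2)·[g(t_{i-1}) + g(t_i)].
Sum = 20.

20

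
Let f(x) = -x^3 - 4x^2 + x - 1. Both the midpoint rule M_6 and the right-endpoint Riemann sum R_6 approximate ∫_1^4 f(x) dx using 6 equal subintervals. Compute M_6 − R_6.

32.15625

M_6 = -142.53125.
R_6 = -174.6875.
M_6 − R_6 = 32.15625.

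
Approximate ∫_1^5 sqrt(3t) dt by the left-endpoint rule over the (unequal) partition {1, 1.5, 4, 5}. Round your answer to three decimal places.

Subinterval widths: 0.5, 2.5, 1.
Left endpoints: 1, 1.5, 4.
f(1) ≈ 1.732, f(1.5) ≈ 2.121, f(4) ≈ 3.464.
Sum = Σ Δt_i · f(t_i).
Sum ≈ 9.633.

9.633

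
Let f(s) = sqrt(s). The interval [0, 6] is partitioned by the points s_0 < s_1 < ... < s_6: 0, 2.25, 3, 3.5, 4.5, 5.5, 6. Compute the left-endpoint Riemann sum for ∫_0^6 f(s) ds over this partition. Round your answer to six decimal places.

Subinterval widths: 2.25, 0.75, 0.5, 1, 1, 0.5.
Left endpoints: 0, 2.25, 3, 3.5, 4.5, 5.5.
f(0) ≈ 0.000000, f(2.25) ≈ 1.500000, f(3) ≈ 1.732051, f(3.5) ≈ 1.870829, f(4.5) ≈ 2.121320, f(5.5) ≈ 2.345208.
Sum = Σ Δs_i · f(s_i).
Sum ≈ 7.155778.

7.155778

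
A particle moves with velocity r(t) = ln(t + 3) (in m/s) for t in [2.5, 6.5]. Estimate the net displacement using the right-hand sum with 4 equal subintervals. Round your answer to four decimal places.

8.2781

Δt = (6.5 − 2.5)/4 = 1.
Right endpoints: 3.5, 4.5, 5.5, 6.5.
r(3.5) ≈ 1.8718, r(4.5) ≈ 2.0149, r(5.5) ≈ 2.1401, r(6.5) ≈ 2.2513.
Sum = Δt · [r(3.5) + r(4.5) + r(5.5) + r(6.5)].
Sum ≈ 8.2781.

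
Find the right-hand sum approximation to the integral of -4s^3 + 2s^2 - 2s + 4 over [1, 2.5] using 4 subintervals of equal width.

-37.79296875

Δs = (2.5 − 1)/4 = 0.375.
Right endpoints: 1.375, 1.75, 2.125, 2.5.
f(1.375) = -5.3671875, f(1.75) = -14.8125, f(2.125) = -29.6015625, f(2.5) = -51.
Sum = Δs · [f(1.375) + f(1.75) + f(2.125) + f(2.5)].
Sum = -37.79296875.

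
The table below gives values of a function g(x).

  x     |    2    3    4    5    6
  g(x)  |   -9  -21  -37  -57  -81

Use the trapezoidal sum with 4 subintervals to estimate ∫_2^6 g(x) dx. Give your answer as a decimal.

-160

Δx = 1.
T_4 = (1/2)·[(-9) + 2·(-21) + 2·(-37) + 2·(-57) + (-81)] = -160.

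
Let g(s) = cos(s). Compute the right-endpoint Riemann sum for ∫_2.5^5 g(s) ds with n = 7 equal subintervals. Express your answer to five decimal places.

-1.34709

Δs = (5 − 2.5)/7 = 5/14.
Right endpoints: 20/7, 45/14, 25/7, 55/14, 30/7, 65/14, 5.
g(20/7) ≈ -0.95982, g(45/14) ≈ -0.99736, g(25/7) ≈ -0.90903, g(55/14) ≈ -0.70599, g(30/7) ≈ -0.41385, g(65/14) ≈ -0.06948, g(5) ≈ 0.28366.
Sum = Δs · [g(20/7) + g(45/14) + g(25/7) + ...].
Sum ≈ -1.34709.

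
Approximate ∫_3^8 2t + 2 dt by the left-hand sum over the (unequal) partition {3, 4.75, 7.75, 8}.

52.875

Subinterval widths: 1.75, 3, 0.25.
Left endpoints: 3, 4.75, 7.75.
f(3) = 8, f(4.75) = 11.5, f(7.75) = 17.5.
Sum = Σ Δt_i · f(t_i).
Sum = 52.875.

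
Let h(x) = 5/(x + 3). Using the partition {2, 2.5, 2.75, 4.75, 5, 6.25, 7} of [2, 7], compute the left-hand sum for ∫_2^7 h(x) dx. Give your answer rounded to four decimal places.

3.8143

Subinterval widths: 0.5, 0.25, 2, 0.25, 1.25, 0.75.
Left endpoints: 2, 2.5, 2.75, 4.75, 5, 6.25.
h(2) = 1, h(2.5) = 10/11, h(2.75) = 20/23, h(4.75) = 20/31, h(5) = 0.625, h(6.25) = 20/37.
Sum = Σ Δx_i · h(x_i).
Sum ≈ 3.8143.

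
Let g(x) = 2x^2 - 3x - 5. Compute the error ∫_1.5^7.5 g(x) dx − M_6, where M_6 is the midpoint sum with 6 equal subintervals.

1

Exact integral: ∫_1.5^7.5 g(x) dx = 168.
M_6 = 167.
Error = 168 − 167 = 1.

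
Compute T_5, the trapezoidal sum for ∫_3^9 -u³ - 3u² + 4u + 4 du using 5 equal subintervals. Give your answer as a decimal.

-2184.24

Δu = (9 − 3)/5 = 1.2.
f(3) = -38, f(4.2) = -106.208, f(5.4) = -219.344, f(6.6) = -387.776, f(7.8) = -621.872, f(9) = -932.
T_5 = (Δu/2)·[f(u_0) + 2f(u_1) + ... + 2f(u_{4}) + f(u_5)].
Sum = -2184.24.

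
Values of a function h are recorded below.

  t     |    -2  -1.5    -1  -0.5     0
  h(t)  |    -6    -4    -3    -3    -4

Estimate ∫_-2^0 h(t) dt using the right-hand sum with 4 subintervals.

-7

Δt = 0.5.
Sum = 0.5·[(-4) + (-3) + (-3) + (-4)] = -7.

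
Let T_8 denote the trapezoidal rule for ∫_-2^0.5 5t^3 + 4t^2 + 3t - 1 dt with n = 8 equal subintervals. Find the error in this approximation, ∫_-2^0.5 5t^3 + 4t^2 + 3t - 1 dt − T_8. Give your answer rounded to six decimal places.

0.295003

Exact integral: ∫_-2^0.5 f(t) dt ≈ -17.21354167.
T_8 ≈ -17.50854492.
Error ≈ -17.21354167 − (-17.50854492) ≈ 0.295003.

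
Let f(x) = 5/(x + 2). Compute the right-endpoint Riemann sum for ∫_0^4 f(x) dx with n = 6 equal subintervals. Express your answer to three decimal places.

Δx = (4 − 0)/6 = 2/3.
Right endpoints: 2/3, 4/3, 2, 8/3, 10/3, 4.
f(2/3) = 1.875, f(4/3) = 1.5, f(2) = 1.25, f(8/3) = 15/14, f(10/3) = 0.9375, f(4) = 5/6.
Sum = Δx · [f(2/3) + f(4/3) + f(2) + ...].
Sum ≈ 4.978.

4.978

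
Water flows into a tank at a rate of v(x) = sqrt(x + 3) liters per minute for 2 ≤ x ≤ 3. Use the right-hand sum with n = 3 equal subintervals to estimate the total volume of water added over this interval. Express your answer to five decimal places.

Δx = (3 − 2)/3 = 1/3.
Right endpoints: 7/3, 8/3, 3.
v(7/3) ≈ 2.30940, v(8/3) ≈ 2.38048, v(3) ≈ 2.44949.
Sum = Δx · [v(7/3) + v(8/3) + v(3)].
Sum ≈ 2.37979.

2.37979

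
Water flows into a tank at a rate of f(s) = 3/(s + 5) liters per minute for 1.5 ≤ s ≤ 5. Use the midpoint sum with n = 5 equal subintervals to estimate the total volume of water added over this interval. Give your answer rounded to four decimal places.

1.2915

Δs = (5 − 1.5)/5 = 0.7.
Midpoints: 1.85, 2.55, 3.25, 3.95, 4.65.
f(1.85) = 60/137, f(2.55) = 60/151, f(3.25) = 4/11, f(3.95) = 60/179, f(4.65) = 60/193.
Sum = Δs · [f(1.85) + f(2.55) + f(3.25) + f(3.95) + f(4.65)].
Sum ≈ 1.2915.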